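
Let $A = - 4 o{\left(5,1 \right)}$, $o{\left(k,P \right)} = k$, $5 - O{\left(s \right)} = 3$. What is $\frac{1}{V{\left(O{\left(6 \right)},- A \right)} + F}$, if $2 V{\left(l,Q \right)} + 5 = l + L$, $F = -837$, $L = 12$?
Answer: $- \frac{2}{1665} \approx -0.0012012$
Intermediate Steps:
$O{\left(s \right)} = 2$ ($O{\left(s \right)} = 5 - 3 = 2$)
$A = -20$ ($A = \left(-4\right) 5 = -20$)
$V{\left(l,Q \right)} = \frac{7}{2} + \frac{l}{2}$ ($V{\left(l,Q \right)} = - \frac{5}{2} + \frac{l + 12}{2} = - \frac{5}{2} + \frac{12 + l}{2} = - \frac{5}{2} + \left(6 + \frac{l}{2}\right) = \frac{7}{2} + \frac{l}{2}$)
$\frac{1}{V{\left(O{\left(6 \right)},- A \right)} + F} = \frac{1}{\left(\frac{7}{2} + \frac{1}{2} \cdot 2\right) - 837} = \frac{1}{\left(\frac{7}{2} + 1\right) - 837} = \frac{1}{\frac{9}{2} - 837} = \frac{1}{- \frac{1665}{2}} = - \frac{2}{1665}$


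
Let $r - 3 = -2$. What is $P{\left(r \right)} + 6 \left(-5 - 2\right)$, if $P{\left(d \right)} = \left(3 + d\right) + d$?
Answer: $-37$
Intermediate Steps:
$r = 1$ ($r = 3 - 2 = 1$)
$P{\left(d \right)} = 3 + 2 d$
$P{\left(r \right)} + 6 \left(-5 - 2\right) = \left(3 + 2 \cdot 1\right) + 6 \left(-5 - 2\right) = \left(3 + 2\right) + 6 \left(-7\right) = 5 - 42 = -37$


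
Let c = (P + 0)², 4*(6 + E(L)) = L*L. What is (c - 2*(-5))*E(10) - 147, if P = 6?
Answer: 727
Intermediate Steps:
E(L) = -6 + L²/4 (E(L) = -6 + (L*L)/4 = -6 + L²/4)
c = 36 (c = (6 + 0)² = 6² = 36)
(c - 2*(-5))*E(10) - 147 = (36 - 2*(-5))*(-6 + (¼)*10²) - 147 = (36 + 10)*(-6 + (¼)*100) - 147 = 46*(-6 + 25) - 147 = 46*19 - 147 = 874 - 147 = 727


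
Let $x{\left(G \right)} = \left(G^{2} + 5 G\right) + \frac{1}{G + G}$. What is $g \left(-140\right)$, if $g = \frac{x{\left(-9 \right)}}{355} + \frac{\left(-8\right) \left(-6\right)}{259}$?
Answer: $- \frac{948586}{23643} \approx -40.121$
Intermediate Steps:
$x{\left(G \right)} = G^{2} + \frac{1}{2 G} + 5 G$ ($x{\left(G \right)} = \left(G^{2} + 5 G\right) + \frac{1}{2 G} = G^{2} + \frac{1}{2 G} + 5 G$)
$g = \frac{474293}{1655010}$ ($g = \frac{\left(-9\right)^{2} + \frac{1}{2 \left(-9\right)} + 5 \left(-9\right)}{355} + \frac{\left(-8\right) \left(-6\right)}{259} = \left(81 + \frac{1}{2} \left(- \frac{1}{9}\right) - 45\right) \frac{1}{355} + 48 \cdot \frac{1}{259} = \left(81 - \frac{1}{18} - 45\right) \frac{1}{355} + \frac{48}{259} = \frac{647}{18} \cdot \frac{1}{355} + \frac{48}{259} = \frac{647}{6390} + \frac{48}{259} = \frac{474293}{1655010} \approx 0.28658$)
$g \left(-140\right) = \frac{474293}{1655010} \left(-140\right) = - \frac{948586}{23643}$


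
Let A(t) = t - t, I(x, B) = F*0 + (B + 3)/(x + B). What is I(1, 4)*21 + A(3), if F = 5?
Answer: 147/5 ≈ 29.400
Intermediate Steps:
I(x, B) = (3 + B)/(B + x) (I(x, B) = 5*0 + (B + 3)/(x + B) = 0 + (3 + B)/(B + x) = (3 + B)/(B + x))
A(t) = 0
I(1, 4)*21 + A(3) = ((3 + 4)/(4 + 1))*21 + 0 = (7/5)*21 + 0 = 147/5 + 0 = 147/5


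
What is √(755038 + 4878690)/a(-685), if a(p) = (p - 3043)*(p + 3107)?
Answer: -√88027/1128652 ≈ -0.00026287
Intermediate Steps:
a(p) = (-3043 + p)*(3107 + p)
√(755038 + 4878690)/a(-685) = √(755038 + 4878690)/(-9454601 + (-685)² + 64*(-685)) = √5633728/(-9454601 + 469225 - 43840) = (8*√88027)/(-9029216) = (8*√88027)*(-1/9029216) = -√88027/1128652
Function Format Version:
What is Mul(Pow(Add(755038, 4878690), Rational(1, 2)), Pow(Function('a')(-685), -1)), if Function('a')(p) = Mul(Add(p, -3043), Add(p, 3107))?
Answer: Mul(Rational(-1, 1128652), Pow(88027, Rational(1, 2))) ≈ -0.00026287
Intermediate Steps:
Function('a')(p) = Mul(Add(-3043, p), Add(3107, p))
Mul(Pow(Add(755038, 4878690), Rational(1, 2)), Pow(Function('a')(-685), -1)) = Mul(Pow(Add(755038, 4878690), Rational(1, 2)), Pow(Add(-9454601, Pow(-685, 2), Mul(64, -685)), -1)) = Mul(Pow(5633728, Rational(1, 2)), Pow(Add(-9454601, 469225, -43840), -1)) = Mul(Mul(8, Pow(88027, Rational(1, 2))), Pow(-9029216, -1)) = Mul(Mul(8, Pow(88027, Rational(1, 2))), Rational(-1, 9029216)) = Mul(Rational(-1, 1128652), Pow(88027, Rational(1, 2)))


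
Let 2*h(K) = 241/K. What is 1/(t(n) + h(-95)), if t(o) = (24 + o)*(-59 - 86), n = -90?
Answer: 190/1818059 ≈ 0.00010451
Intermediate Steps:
t(o) = -3480 - 145*o (t(o) = (24 + o)*(-145) = -3480 - 145*o)
h(K) = 241/(2*K) (h(K) = (241/K)/2 = 241/(2*K))
1/(t(n) + h(-95)) = 1/((-3480 - 145*(-90)) + (241/2)/(-95)) = 1/((-3480 + 13050) + (241/2)*(-1/95)) = 1/(9570 - 241/190) = 1/(1818059/190) = 190/1818059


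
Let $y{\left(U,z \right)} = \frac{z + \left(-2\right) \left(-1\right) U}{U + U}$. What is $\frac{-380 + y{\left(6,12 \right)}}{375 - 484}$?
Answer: $\frac{378}{109} \approx 3.4679$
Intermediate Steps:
$y{\left(U,z \right)} = \frac{z + 2 U}{2 U}$
$\frac{-380 + y{\left(6,12 \right)}}{375 - 484} = \frac{-380 + \frac{6 + \frac{1}{2} \cdot 12}{6}}{375 - 484} = \frac{-380 + \frac{6 + 6}{6}}{-109} = - \frac{-380 + \frac{1}{6} \cdot 12}{109} = - \frac{-380 + 2}{109} = \left(- \frac{1}{109}\right) \left(-378\right) = \frac{378}{109}$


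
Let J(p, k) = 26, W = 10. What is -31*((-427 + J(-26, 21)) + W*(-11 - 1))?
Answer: 16151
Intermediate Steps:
-31*((-427 + J(-26, 21)) + W*(-11 - 1)) = -31*((-427 + 26) + 10*(-11 - 1)) = -31*(-401 + 10*(-12)) = -31*(-401 - 120) = -31*(-521) = 16151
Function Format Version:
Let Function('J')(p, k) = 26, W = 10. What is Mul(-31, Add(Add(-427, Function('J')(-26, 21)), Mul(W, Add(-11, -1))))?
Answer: 16151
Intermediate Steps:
Mul(-31, Add(Add(-427, Function('J')(-26, 21)), Mul(W, Add(-11, -1)))) = Mul(-31, Add(Add(-427, 26), Mul(10, Add(-11, -1)))) = Mul(-31, Add(-401, Mul(10, -12))) = Mul(-31, Add(-401, -120)) = Mul(-31, -521) = 16151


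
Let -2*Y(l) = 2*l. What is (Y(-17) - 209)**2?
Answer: 36864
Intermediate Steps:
Y(l) = -l
(Y(-17) - 209)**2 = (-1*(-17) - 209)**2 = (17 - 209)**2 = (-192)**2 = 36864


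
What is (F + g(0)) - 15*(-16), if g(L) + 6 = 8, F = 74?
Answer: 316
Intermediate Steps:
g(L) = 2 (g(L) = -6 + 8 = 2)
(F + g(0)) - 15*(-16) = (74 + 2) - 15*(-16) = 76 + 240 = 316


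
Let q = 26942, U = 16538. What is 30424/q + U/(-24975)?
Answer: 157136302/336438225 ≈ 0.46706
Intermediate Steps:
30424/q + U/(-24975) = 30424/26942 + 16538/(-24975) = 30424*(1/26942) + 16538*(-1/24975) = 15212/13471 - 16538/24975 = 157136302/336438225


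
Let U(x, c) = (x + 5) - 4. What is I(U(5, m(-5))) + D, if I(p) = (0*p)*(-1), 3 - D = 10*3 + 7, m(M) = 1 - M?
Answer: -34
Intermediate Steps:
D = -34 (D = 3 - (10*3 + 7) = 3 - (30 + 7) = 3 - 1*37 = 3 - 37 = -34)
U(x, c) = 1 + x (U(x, c) = (5 + x) - 4 = 1 + x)
I(p) = 0 (I(p) = 0*(-1) = 0)
I(U(5, m(-5))) + D = 0 - 34 = -34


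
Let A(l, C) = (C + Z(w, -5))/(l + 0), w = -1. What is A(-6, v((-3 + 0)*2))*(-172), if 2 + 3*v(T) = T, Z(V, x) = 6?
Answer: 860/9 ≈ 95.556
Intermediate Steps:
v(T) = -⅔ + T/3
A(l, C) = (6 + C)/l (A(l, C) = (C + 6)/(l + 0) = (6 + C)/l)
A(-6, v((-3 + 0)*2))*(-172) = ((6 + (-⅔ + ((-3 + 0)*2)/3))/(-6))*(-172) = -(6 + (-⅔ + (-3*2)/3))/6*(-172) = -(6 + (-⅔ + (⅓)*(-6)))/6*(-172) = -(6 + (-⅔ - 2))/6*(-172) = -(6 - 8/3)/6*(-172) = -⅙*10/3*(-172) = -5/9*(-172) = 860/9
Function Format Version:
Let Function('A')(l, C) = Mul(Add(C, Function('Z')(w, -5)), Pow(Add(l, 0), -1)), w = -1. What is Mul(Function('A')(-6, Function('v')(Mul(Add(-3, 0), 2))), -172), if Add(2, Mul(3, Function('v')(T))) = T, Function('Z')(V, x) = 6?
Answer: Rational(860, 9) ≈ 95.556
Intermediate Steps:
Function('v')(T) = Add(Rational(-2, 3), Mul(Rational(1, 3), T))
Function('A')(l, C) = Mul(Pow(l, -1), Add(6, C)) (Function('A')(l, C) = Mul(Add(C, 6), Pow(Add(l, 0), -1)) = Mul(Add(6, C), Pow(l, -1)) = Mul(Pow(l, -1), Add(6, C)))
Mul(Function('A')(-6, Function('v')(Mul(Add(-3, 0), 2))), -172) = Mul(Mul(Pow(-6, -1), Add(6, Add(Rational(-2, 3), Mul(Rational(1, 3), Mul(Add(-3, 0), 2))))), -172) = Mul(Mul(Rational(-1, 6), Add(6, Add(Rational(-2, 3), Mul(Rational(1, 3), Mul(-3, 2))))), -172) = Mul(Mul(Rational(-1, 6), Add(6, Add(Rational(-2, 3), Mul(Rational(1, 3), -6)))), -172) = Mul(Mul(Rational(-1, 6), Add(6, Add(Rational(-2, 3), -2))), -172) = Mul(Mul(Rational(-1, 6), Add(6, Rational(-8, 3))), -172) = Mul(Mul(Rational(-1, 6), Rational(10, 3)), -172) = Mul(Rational(-5, 9), -172) = Rational(860, 9)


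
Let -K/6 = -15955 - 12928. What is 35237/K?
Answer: 35237/173298 ≈ 0.20333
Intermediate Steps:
K = 173298 (K = -6*(-15955 - 12928) = -6*(-28883) = 173298)
35237/K = 35237/173298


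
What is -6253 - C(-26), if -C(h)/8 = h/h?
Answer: -6245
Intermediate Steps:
C(h) = -8 (C(h) = -8*h/h = -8*1 = -8)
-6253 - C(-26) = -6253 - 1*(-8) = -6253 + 8 = -6245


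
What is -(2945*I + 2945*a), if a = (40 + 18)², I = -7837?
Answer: 13172985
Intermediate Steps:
a = 3364 (a = 58² = 3364)
-(2945*I + 2945*a) = -2945/(1/(3364 - 7837)) = -2945/(1/(-4473)) = -2945/(-1/4473) = -2945*(-4473) = 13172985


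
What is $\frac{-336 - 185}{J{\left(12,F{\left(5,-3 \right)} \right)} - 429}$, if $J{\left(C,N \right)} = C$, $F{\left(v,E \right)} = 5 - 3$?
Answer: $\frac{521}{417} \approx 1.2494$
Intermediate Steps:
$F{\left(v,E \right)} = 2$
$\frac{-336 - 185}{J{\left(12,F{\left(5,-3 \right)} \right)} - 429} = \frac{-336 - 185}{12 - 429} = - \frac{521}{-417} = \left(-521\right) \left(- \frac{1}{417}\right) = \frac{521}{417}$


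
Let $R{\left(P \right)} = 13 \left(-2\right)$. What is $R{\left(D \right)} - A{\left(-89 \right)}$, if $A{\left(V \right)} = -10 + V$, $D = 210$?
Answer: $73$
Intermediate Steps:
$R{\left(P \right)} = -26$
$R{\left(D \right)} - A{\left(-89 \right)} = -26 - \left(-10 - 89\right) = -26 - -99 = -26 + 99 = 73$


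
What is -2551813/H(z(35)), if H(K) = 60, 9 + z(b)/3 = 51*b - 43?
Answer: -2551813/60 ≈ -42530.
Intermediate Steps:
z(b) = -156 + 153*b (z(b) = -27 + 3*(51*b - 43) = -27 + 3*(-43 + 51*b) = -27 + (-129 + 153*b) = -156 + 153*b)
-2551813/H(z(35)) = -2551813/60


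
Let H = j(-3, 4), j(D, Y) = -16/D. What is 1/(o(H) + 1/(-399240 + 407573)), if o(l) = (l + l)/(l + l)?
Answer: 8333/8334 ≈ 0.99988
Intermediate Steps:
H = 16/3 (H = -16/(-3) = -16*(-⅓) = 16/3 ≈ 5.3333)
o(l) = 1 (o(l) = (2*l)/((2*l)) = (2*l)*(1/(2*l)) = 1)
1/(o(H) + 1/(-399240 + 407573)) = 1/(1 + 1/(-399240 + 407573)) = 1/(1 + 1/8333) = 1/(8334/8333) = 8333/8334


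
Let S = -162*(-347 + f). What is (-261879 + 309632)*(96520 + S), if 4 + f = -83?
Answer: 7966537484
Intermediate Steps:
f = -87 (f = -4 - 83 = -87)
S = 70308 (S = -162*(-347 - 87) = -162*(-434) = 70308)
(-261879 + 309632)*(96520 + S) = (-261879 + 309632)*(96520 + 70308) = 47753*166828 = 7966537484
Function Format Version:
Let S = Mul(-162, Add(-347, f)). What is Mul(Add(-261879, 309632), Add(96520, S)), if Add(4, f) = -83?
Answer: 7966537484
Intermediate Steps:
f = -87 (f = Add(-4, -83) = -87)
S = 70308 (S = Mul(-162, Add(-347, -87)) = Mul(-162, -434) = 70308)
Mul(Add(-261879, 309632), Add(96520, S)) = Mul(Add(-261879, 309632), Add(96520, 70308)) = Mul(47753, 166828) = 7966537484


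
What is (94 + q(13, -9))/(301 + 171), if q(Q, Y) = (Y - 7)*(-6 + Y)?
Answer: 167/236 ≈ 0.70763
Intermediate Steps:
q(Q, Y) = (-7 + Y)*(-6 + Y)
(94 + q(13, -9))/(301 + 171) = (94 + (42 + (-9)**2 - 13*(-9)))/(301 + 171) = (94 + (42 + 81 + 117))/472 = (94 + 240)*(1/472) = 334*(1/472) = 167/236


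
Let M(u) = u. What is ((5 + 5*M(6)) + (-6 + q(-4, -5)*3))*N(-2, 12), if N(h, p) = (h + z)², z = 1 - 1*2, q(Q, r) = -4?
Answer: 153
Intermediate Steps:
z = -1 (z = 1 - 2 = -1)
N(h, p) = (-1 + h)² (N(h, p) = (h - 1)² = (-1 + h)²)
((5 + 5*M(6)) + (-6 + q(-4, -5)*3))*N(-2, 12) = ((5 + 5*6) + (-6 - 4*3))*(-1 - 2)² = ((5 + 30) + (-6 - 12))*(-3)² = (35 - 18)*9 = 17*9 = 153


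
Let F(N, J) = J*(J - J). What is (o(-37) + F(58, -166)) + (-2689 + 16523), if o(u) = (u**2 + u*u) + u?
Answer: 16535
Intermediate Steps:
o(u) = u + 2*u**2 (o(u) = (u**2 + u**2) + u = 2*u**2 + u = u + 2*u**2)
F(N, J) = 0 (F(N, J) = J*0 = 0)
(o(-37) + F(58, -166)) + (-2689 + 16523) = (-37*(1 + 2*(-37)) + 0) + (-2689 + 16523) = (-37*(1 - 74) + 0) + 13834 = (-37*(-73) + 0) + 13834 = (2701 + 0) + 13834 = 2701 + 13834 = 16535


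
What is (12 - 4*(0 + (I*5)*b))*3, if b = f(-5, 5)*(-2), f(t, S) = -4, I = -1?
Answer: 516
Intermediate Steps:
b = 8 (b = -4*(-2) = 8)
(12 - 4*(0 + (I*5)*b))*3 = (12 - 4*(0 - 1*5*8))*3 = (12 - 4*(0 - 5*8))*3 = (12 - 4*(0 - 40))*3 = (12 - 4*(-40))*3 = (12 + 160)*3 = 172*3 = 516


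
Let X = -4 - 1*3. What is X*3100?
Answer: -21700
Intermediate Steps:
X = -7 (X = -4 - 3 = -7)
X*3100 = -7*3100 = -21700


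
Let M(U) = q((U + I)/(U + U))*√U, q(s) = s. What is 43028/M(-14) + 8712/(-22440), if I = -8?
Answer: -33/85 - 43028*I*√14/11 ≈ -0.38824 - 14636.0*I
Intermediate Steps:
M(U) = (-8 + U)/(2*√U) (M(U) = ((U - 8)/(U + U))*√U = ((-8 + U)/((2*U)))*√U = ((-8 + U)*(1/(2*U)))*√U = ((-8 + U)/(2*U))*√U = (-8 + U)/(2*√U))
43028/M(-14) + 8712/(-22440) = 43028/(((-8 - 14)/(2*√(-14)))) + 8712/(-22440) = 43028/(((½)*(-I*√14/14)*(-22))) + 8712*(-1/22440) = 43028/((11*I*√14/14)) - 33/85 = 43028*(-I*√14/11) - 33/85 = -43028*I*√14/11 - 33/85 = -33/85 - 43028*I*√14/11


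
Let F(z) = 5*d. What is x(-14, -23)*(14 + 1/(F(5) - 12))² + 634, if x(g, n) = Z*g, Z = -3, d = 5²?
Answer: 113342884/12769 ≈ 8876.4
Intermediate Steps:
d = 25
x(g, n) = -3*g
F(z) = 125 (F(z) = 5*25 = 125)
x(-14, -23)*(14 + 1/(F(5) - 12))² + 634 = (-3*(-14))*(14 + 1/(125 - 12))² + 634 = 42*(14 + 1/113)² + 634 = 42*(1583/113)² + 634 = 42*(2505889/12769) + 634 = 105247338/12769 + 634 = 113342884/12769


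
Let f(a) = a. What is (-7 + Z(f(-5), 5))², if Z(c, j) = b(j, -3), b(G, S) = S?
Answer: 100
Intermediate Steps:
Z(c, j) = -3
(-7 + Z(f(-5), 5))² = (-7 - 3)² = (-10)² = 100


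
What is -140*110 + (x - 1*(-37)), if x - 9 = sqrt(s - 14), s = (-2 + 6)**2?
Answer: -15354 + sqrt(2) ≈ -15353.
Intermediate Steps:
s = 16 (s = 4**2 = 16)
x = 9 + sqrt(2) (x = 9 + sqrt(16 - 14) = 9 + sqrt(2) ≈ 10.414)
-140*110 + (x - 1*(-37)) = -140*110 + ((9 + sqrt(2)) - 1*(-37)) = -15400 + ((9 + sqrt(2)) + 37) = -15400 + (46 + sqrt(2)) = -15354 + sqrt(2)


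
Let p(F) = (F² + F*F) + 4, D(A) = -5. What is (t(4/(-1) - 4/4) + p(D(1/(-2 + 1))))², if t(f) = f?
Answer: 2401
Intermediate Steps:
p(F) = 4 + 2*F² (p(F) = (F² + F²) + 4 = 2*F² + 4 = 4 + 2*F²)
(t(4/(-1) - 4/4) + p(D(1/(-2 + 1))))² = ((4/(-1) - 4/4) + (4 + 2*(-5)²))² = ((4*(-1) - 4*¼) + (4 + 2*25))² = ((-4 - 1) + (4 + 50))² = (-5 + 54)² = 49² = 2401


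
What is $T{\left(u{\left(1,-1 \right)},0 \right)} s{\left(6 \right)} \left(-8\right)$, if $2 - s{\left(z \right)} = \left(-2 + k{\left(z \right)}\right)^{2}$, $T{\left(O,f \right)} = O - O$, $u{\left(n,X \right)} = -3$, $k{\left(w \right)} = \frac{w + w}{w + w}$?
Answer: $0$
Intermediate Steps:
$k{\left(w \right)} = 1$ ($k{\left(w \right)} = \frac{2 w}{2 w} = 2 w \frac{1}{2 w} = 1$)
$T{\left(O,f \right)} = 0$
$s{\left(z \right)} = 1$ ($s{\left(z \right)} = 2 - \left(-2 + 1\right)^{2} = 2 - \left(-1\right)^{2} = 2 - 1 = 1$)
$T{\left(u{\left(1,-1 \right)},0 \right)} s{\left(6 \right)} \left(-8\right) = 0 \cdot 1 \left(-8\right) = 0 \left(-8\right) = 0$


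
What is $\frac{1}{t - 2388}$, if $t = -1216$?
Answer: $- \frac{1}{3604} \approx -0.00027747$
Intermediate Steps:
$\frac{1}{t - 2388} = \frac{1}{-1216 - 2388} = \frac{1}{-3604} = - \frac{1}{3604}$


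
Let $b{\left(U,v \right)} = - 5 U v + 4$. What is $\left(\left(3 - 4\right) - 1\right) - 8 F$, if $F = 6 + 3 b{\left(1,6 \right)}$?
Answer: $574$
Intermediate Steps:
$b{\left(U,v \right)} = 4 - 5 U v$ ($b{\left(U,v \right)} = - 5 U v + 4 = 4 - 5 U v$)
$F = -72$ ($F = 6 + 3 \left(4 - 5 \cdot 6\right) = 6 + 3 \left(4 - 30\right) = 6 + 3 \left(-26\right) = 6 - 78 = -72$)
$\left(\left(3 - 4\right) - 1\right) - 8 F = \left(\left(3 - 4\right) - 1\right) - -576 = \left(-1 - 1\right) + 576 = -2 + 576 = 574$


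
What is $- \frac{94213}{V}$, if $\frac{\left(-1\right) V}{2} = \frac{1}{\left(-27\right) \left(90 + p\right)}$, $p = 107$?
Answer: $- \frac{501118947}{2} \approx -2.5056 \cdot 10^{8}$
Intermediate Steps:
$V = \frac{2}{5319}$ ($V = - \frac{2}{\left(-27\right) \left(90 + 107\right)} = - \frac{2}{\left(-27\right) 197} = - \frac{2}{-5319} = \left(-2\right) \left(- \frac{1}{5319}\right) = \frac{2}{5319} \approx 0.00037601$)
$- \frac{94213}{V} = - \frac{94213}{\frac{2}{5319}} = \left(-94213\right) \frac{5319}{2} = - \frac{501118947}{2}$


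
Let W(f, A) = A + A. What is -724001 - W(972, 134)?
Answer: -724269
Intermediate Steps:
W(f, A) = 2*A
-724001 - W(972, 134) = -724001 - 2*134 = -724001 - 1*268 = -724001 - 268 = -724269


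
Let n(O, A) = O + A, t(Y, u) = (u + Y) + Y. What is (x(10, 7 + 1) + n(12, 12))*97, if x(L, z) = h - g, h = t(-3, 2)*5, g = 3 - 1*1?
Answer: 194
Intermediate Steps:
g = 2 (g = 3 - 1 = 2)
t(Y, u) = u + 2*Y (t(Y, u) = (Y + u) + Y = u + 2*Y)
h = -20 (h = (2 + 2*(-3))*5 = (2 - 6)*5 = -4*5 = -20)
x(L, z) = -22 (x(L, z) = -20 - 1*2 = -20 - 2 = -22)
n(O, A) = A + O
(x(10, 7 + 1) + n(12, 12))*97 = (-22 + (12 + 12))*97 = (-22 + 24)*97 = 2*97 = 194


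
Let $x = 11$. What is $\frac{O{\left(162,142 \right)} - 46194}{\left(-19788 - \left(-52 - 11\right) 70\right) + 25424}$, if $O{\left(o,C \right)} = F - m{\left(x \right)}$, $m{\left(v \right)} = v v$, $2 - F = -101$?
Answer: $- \frac{23106}{5023} \approx -4.6$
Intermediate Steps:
$F = 103$ ($F = 2 - -101 = 2 + 101 = 103$)
$m{\left(v \right)} = v^{2}$
$O{\left(o,C \right)} = -18$ ($O{\left(o,C \right)} = 103 - 11^{2} = 103 - 121 = -18$)
$\frac{O{\left(162,142 \right)} - 46194}{\left(-19788 - \left(-52 - 11\right) 70\right) + 25424} = \frac{-18 - 46194}{\left(-19788 - \left(-52 - 11\right) 70\right) + 25424} = - \frac{46212}{\left(-19788 - \left(-63\right) 70\right) + 25424} = - \frac{46212}{\left(-19788 - -4410\right) + 25424} = - \frac{46212}{\left(-19788 + 4410\right) + 25424} = - \frac{46212}{-15378 + 25424} = - \frac{46212}{10046} = \left(-46212\right) \frac{1}{10046} = - \frac{23106}{5023}$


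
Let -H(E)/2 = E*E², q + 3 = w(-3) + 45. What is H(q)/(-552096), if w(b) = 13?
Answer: 166375/276048 ≈ 0.60270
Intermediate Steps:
q = 55 (q = -3 + (13 + 45) = -3 + 58 = 55)
H(E) = -2*E³ (H(E) = -2*E*E² = -2*E³)
H(q)/(-552096) = -2*55³/(-552096) = -2*166375*(-1/552096) = -332750*(-1/552096) = 166375/276048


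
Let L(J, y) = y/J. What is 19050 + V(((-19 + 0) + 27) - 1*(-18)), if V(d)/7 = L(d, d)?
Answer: 19057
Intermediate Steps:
V(d) = 7 (V(d) = 7*(d/d) = 7*1 = 7)
19050 + V(((-19 + 0) + 27) - 1*(-18)) = 19050 + 7 = 19057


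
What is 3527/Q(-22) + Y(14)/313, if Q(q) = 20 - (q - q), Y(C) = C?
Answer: 1104231/6260 ≈ 176.39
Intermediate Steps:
Q(q) = 20 (Q(q) = 20 - 1*0 = 20 + 0 = 20)
3527/Q(-22) + Y(14)/313 = 3527/20 + 14/313 = 1104231/6260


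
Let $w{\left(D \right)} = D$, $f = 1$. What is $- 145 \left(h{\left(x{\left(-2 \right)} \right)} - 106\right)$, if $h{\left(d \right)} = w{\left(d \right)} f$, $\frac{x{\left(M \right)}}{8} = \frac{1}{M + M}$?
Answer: $15660$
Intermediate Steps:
$x{\left(M \right)} = \frac{4}{M}$ ($x{\left(M \right)} = \frac{8}{M + M} = \frac{8}{2 M} = 8 \frac{1}{2 M} = \frac{4}{M}$)
$h{\left(d \right)} = d$ ($h{\left(d \right)} = d 1 = d$)
$- 145 \left(h{\left(x{\left(-2 \right)} \right)} - 106\right) = - 145 \left(\frac{4}{-2} - 106\right) = - 145 \left(4 \left(- \frac{1}{2}\right) - 106\right) = - 145 \left(-2 - 106\right) = \left(-145\right) \left(-108\right) = 15660$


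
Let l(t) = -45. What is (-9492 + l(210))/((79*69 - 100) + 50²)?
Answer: -3179/2617 ≈ -1.2148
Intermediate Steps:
(-9492 + l(210))/((79*69 - 100) + 50²) = (-9492 - 45)/((79*69 - 100) + 50²) = -9537/((5451 - 100) + 2500) = -9537/(5351 + 2500) = -9537/7851 = -9537*1/7851 = -3179/2617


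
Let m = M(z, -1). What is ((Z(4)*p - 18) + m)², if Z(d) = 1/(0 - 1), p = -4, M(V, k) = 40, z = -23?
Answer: 676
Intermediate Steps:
Z(d) = -1 (Z(d) = 1/(-1) = -1)
m = 40
((Z(4)*p - 18) + m)² = ((-1*(-4) - 18) + 40)² = ((4 - 18) + 40)² = (-14 + 40)² = 26² = 676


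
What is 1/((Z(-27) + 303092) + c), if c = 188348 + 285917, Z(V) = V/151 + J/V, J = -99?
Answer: 453/352144301 ≈ 1.2864e-6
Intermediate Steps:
Z(V) = -99/V + V/151 (Z(V) = V/151 - 99/V = -99/V + V/151)
c = 474265
1/((Z(-27) + 303092) + c) = 1/(((-99/(-27) + (1/151)*(-27)) + 303092) + 474265) = 1/(((-99*(-1/27) - 27/151) + 303092) + 474265) = 1/(((11/3 - 27/151) + 303092) + 474265) = 1/((1580/453 + 303092) + 474265) = 1/(137302256/453 + 474265) = 1/(352144301/453) = 453/352144301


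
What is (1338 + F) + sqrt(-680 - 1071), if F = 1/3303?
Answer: 4419415/3303 + I*sqrt(1751) ≈ 1338.0 + 41.845*I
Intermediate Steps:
F = 1/3303 ≈ 0.00030276
(1338 + F) + sqrt(-680 - 1071) = (1338 + 1/3303) + sqrt(-680 - 1071) = 4419415/3303 + sqrt(-1751) = 4419415/3303 + I*sqrt(1751)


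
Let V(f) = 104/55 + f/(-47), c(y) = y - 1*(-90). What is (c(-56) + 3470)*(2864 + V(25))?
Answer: 25953963312/2585 ≈ 1.0040e+7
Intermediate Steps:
c(y) = 90 + y (c(y) = y + 90 = 90 + y)
V(f) = 104/55 - f/47 (V(f) = 104*(1/55) + f*(-1/47) = 104/55 - f/47)
(c(-56) + 3470)*(2864 + V(25)) = ((90 - 56) + 3470)*(2864 + (104/55 - 1/47*25)) = (34 + 3470)*(2864 + (104/55 - 25/47)) = 3504*(2864 + 3513/2585) = 3504*(7406953/2585) = 25953963312/2585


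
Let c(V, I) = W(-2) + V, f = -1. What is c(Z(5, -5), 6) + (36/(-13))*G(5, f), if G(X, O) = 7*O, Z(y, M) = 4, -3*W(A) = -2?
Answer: 938/39 ≈ 24.051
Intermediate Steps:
W(A) = 2/3 (W(A) = -1/3*(-2) = 2/3)
c(V, I) = 2/3 + V
c(Z(5, -5), 6) + (36/(-13))*G(5, f) = (2/3 + 4) + (36/(-13))*(7*(-1)) = 14/3 + (36*(-1/13))*(-7) = 14/3 - 36/13*(-7) = 14/3 + 252/13 = 938/39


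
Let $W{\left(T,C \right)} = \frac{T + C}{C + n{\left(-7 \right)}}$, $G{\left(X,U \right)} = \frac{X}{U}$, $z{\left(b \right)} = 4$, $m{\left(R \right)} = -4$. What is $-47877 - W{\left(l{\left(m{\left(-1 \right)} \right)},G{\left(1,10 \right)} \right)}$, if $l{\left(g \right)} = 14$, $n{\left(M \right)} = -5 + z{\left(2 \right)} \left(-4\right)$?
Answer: $- \frac{10006152}{209} \approx -47876.0$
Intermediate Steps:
$n{\left(M \right)} = -21$ ($n{\left(M \right)} = -5 + 4 \left(-4\right) = -5 - 16 = -21$)
$W{\left(T,C \right)} = \frac{C + T}{-21 + C}$ ($W{\left(T,C \right)} = \frac{T + C}{C - 21} = \frac{C + T}{-21 + C}$)
$-47877 - W{\left(l{\left(m{\left(-1 \right)} \right)},G{\left(1,10 \right)} \right)} = -47877 - \frac{1 \cdot \frac{1}{10} + 14}{-21 + 1 \cdot \frac{1}{10}} = -47877 - \frac{\frac{1}{10} + 14}{-21 + \frac{1}{10}} = -47877 - \frac{1}{- \frac{209}{10}} \cdot \frac{141}{10} = -47877 - \left(- \frac{10}{209}\right) \frac{141}{10} = -47877 - - \frac{141}{209} = -47877 + \frac{141}{209} = - \frac{10006152}{209}$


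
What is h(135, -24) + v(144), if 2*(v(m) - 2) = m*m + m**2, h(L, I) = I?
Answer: 20714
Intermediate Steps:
v(m) = 2 + m**2 (v(m) = 2 + (m*m + m**2)/2 = 2 + (m**2 + m**2)/2 = 2 + (2*m**2)/2 = 2 + m**2)
h(135, -24) + v(144) = -24 + (2 + 144**2) = -24 + (2 + 20736) = -24 + 20738 = 20714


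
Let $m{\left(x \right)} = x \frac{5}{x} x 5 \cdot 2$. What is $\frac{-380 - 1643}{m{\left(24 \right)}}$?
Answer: $- \frac{2023}{1200} \approx -1.6858$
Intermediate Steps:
$m{\left(x \right)} = 50 x$ ($m{\left(x \right)} = 5 \cdot 5 x 2 = 5 \cdot 10 x = 50 x$)
$\frac{-380 - 1643}{m{\left(24 \right)}} = \frac{-380 - 1643}{50 \cdot 24} = \frac{-380 - 1643}{1200} = \left(-2023\right) \frac{1}{1200} = - \frac{2023}{1200}$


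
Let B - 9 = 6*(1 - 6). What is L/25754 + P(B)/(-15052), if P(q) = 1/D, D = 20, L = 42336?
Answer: 6372401843/3876492080 ≈ 1.6439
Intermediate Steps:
B = -21 (B = 9 + 6*(1 - 6) = 9 + 6*(-5) = 9 - 30 = -21)
P(q) = 1/20
L/25754 + P(B)/(-15052) = 42336/25754 + (1/20)/(-15052) = 42336*(1/25754) + (1/20)*(-1/15052) = 21168/12877 - 1/301040 = 6372401843/3876492080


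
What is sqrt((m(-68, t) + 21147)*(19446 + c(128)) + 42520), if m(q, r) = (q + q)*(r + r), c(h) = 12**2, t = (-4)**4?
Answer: I*sqrt(949778630) ≈ 30818.0*I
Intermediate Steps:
t = 256
c(h) = 144
m(q, r) = 4*q*r (m(q, r) = (2*q)*(2*r) = 4*q*r)
sqrt((m(-68, t) + 21147)*(19446 + c(128)) + 42520) = sqrt((4*(-68)*256 + 21147)*(19446 + 144) + 42520) = sqrt((-69632 + 21147)*19590 + 42520) = sqrt(-48485*19590 + 42520) = sqrt(-949821150 + 42520) = sqrt(-949778630) = I*sqrt(949778630)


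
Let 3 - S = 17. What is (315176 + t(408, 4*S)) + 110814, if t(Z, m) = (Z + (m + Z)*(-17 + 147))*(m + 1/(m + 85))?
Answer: -2157826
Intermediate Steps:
S = -14 (S = 3 - 1*17 = 3 - 17 = -14)
t(Z, m) = (m + 1/(85 + m))*(130*m + 131*Z) (t(Z, m) = (Z + (Z + m)*130)*(m + 1/(85 + m)) = (Z + (130*Z + 130*m))*(m + 1/(85 + m)) = (130*m + 131*Z)*(m + 1/(85 + m)) = (m + 1/(85 + m))*(130*m + 131*Z))
(315176 + t(408, 4*S)) + 110814 = (315176 + (130*(4*(-14)) + 130*(4*(-14))³ + 131*408 + 11050*(4*(-14))² + 131*408*(4*(-14))² + 11135*408*(4*(-14)))/(85 + 4*(-14))) + 110814 = (315176 + (130*(-56) + 130*(-56)³ + 53448 + 11050*(-56)² + 131*408*(-56)² + 11135*408*(-56))/(85 - 56)) + 110814 = (315176 + (-7280 + 130*(-175616) + 53448 + 11050*3136 + 131*408*3136 - 254412480)/29) + 110814 = (315176 + (-7280 - 22830080 + 53448 + 34652800 + 167612928 - 254412480)/29) + 110814 = (315176 + (1/29)*(-74930664)) + 110814 = (315176 - 2583816) + 110814 = -2268640 + 110814 = -2157826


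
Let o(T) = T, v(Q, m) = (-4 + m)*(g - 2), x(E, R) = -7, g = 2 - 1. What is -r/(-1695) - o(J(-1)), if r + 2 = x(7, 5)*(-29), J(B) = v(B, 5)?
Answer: 632/565 ≈ 1.1186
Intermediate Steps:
g = 1
v(Q, m) = 4 - m (v(Q, m) = (-4 + m)*(1 - 2) = (-4 + m)*(-1) = 4 - m)
J(B) = -1 (J(B) = 4 - 1*5 = 4 - 5 = -1)
r = 201 (r = -2 - 7*(-29) = -2 + 203 = 201)
-r/(-1695) - o(J(-1)) = -201/(-1695) - 1*(-1) = -201*(-1)/1695 + 1 = -1*(-67/565) + 1 = 67/565 + 1 = 632/565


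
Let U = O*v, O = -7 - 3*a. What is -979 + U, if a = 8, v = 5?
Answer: -1134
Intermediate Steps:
O = -31 (O = -7 - 3*8 = -7 - 24 = -31)
U = -155 (U = -31*5 = -155)
-979 + U = -979 - 155 = -1134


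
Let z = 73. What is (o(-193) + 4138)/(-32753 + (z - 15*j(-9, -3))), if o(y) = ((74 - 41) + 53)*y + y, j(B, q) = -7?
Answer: 12653/32575 ≈ 0.38843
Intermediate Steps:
o(y) = 87*y (o(y) = (33 + 53)*y + y = 86*y + y = 87*y)
(o(-193) + 4138)/(-32753 + (z - 15*j(-9, -3))) = (87*(-193) + 4138)/(-32753 + (73 - 15*(-7))) = (-16791 + 4138)/(-32753 + (73 + 105)) = -12653/(-32753 + 178) = -12653/(-32575) = -12653*(-1/32575) = 12653/32575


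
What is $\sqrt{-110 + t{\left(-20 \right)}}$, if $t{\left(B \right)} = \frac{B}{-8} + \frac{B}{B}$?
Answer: $\frac{i \sqrt{426}}{2} \approx 10.32 i$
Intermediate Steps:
$t{\left(B \right)} = 1 - \frac{B}{8}$ ($t{\left(B \right)} = B \left(- \frac{1}{8}\right) + 1 = - \frac{B}{8} + 1 = 1 - \frac{B}{8}$)
$\sqrt{-110 + t{\left(-20 \right)}} = \sqrt{-110 + \left(1 - - \frac{5}{2}\right)} = \sqrt{-110 + \left(1 + \frac{5}{2}\right)} = \sqrt{-110 + \frac{7}{2}} = \sqrt{- \frac{213}{2}} = \frac{i \sqrt{426}}{2}$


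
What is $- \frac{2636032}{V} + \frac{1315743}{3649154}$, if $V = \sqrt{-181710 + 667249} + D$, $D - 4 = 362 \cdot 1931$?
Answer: $- \frac{6081210984372846337}{1783111163663836098} + \frac{2636032 \sqrt{485539}}{488636863137} \approx -3.4067$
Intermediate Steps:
$D = 699026$ ($D = 4 + 362 \cdot 1931 = 4 + 699022 = 699026$)
$V = 699026 + \sqrt{485539}$ ($V = \sqrt{-181710 + 667249} + 699026 = \sqrt{485539} + 699026 = 699026 + \sqrt{485539} \approx 6.9972 \cdot 10^{5}$)
$- \frac{2636032}{V} + \frac{1315743}{3649154} = - \frac{2636032}{699026 + \sqrt{485539}} + \frac{1315743}{3649154} = \frac{1315743}{3649154} - \frac{2636032}{699026 + \sqrt{485539}}$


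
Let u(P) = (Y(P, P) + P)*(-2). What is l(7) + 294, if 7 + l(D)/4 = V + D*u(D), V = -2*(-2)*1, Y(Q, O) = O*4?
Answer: -1678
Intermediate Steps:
Y(Q, O) = 4*O
u(P) = -10*P (u(P) = (4*P + P)*(-2) = (5*P)*(-2) = -10*P)
V = 4 (V = 4*1 = 4)
l(D) = -12 - 40*D**2 (l(D) = -28 + 4*(4 + D*(-10*D)) = -28 + 4*(4 - 10*D**2) = -28 + (16 - 40*D**2) = -12 - 40*D**2)
l(7) + 294 = (-12 - 40*7**2) + 294 = (-12 - 40*49) + 294 = (-12 - 1960) + 294 = -1972 + 294 = -1678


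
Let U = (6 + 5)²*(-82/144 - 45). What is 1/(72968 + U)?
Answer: 72/4856695 ≈ 1.4825e-5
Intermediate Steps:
U = -397001/72 (U = 11²*(-82*1/144 - 45) = 121*(-41/72 - 45) = 121*(-3281/72) = -397001/72 ≈ -5513.9)
1/(72968 + U) = 1/(72968 - 397001/72) = 1/(4856695/72) = 72/4856695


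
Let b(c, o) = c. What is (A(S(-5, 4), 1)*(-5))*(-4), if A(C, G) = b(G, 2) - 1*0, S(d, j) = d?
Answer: 20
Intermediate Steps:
A(C, G) = G (A(C, G) = G - 1*0 = G + 0 = G)
(A(S(-5, 4), 1)*(-5))*(-4) = (1*(-5))*(-4) = -5*(-4) = 20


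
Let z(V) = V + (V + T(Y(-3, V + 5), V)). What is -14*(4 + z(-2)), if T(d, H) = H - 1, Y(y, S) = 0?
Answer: 42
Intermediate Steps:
T(d, H) = -1 + H
z(V) = -1 + 3*V (z(V) = V + (V + (-1 + V)) = V + (-1 + 2*V) = -1 + 3*V)
-14*(4 + z(-2)) = -14*(4 + (-1 + 3*(-2))) = -14*(4 + (-1 - 6)) = -14*(4 - 7) = -14*(-3) = 42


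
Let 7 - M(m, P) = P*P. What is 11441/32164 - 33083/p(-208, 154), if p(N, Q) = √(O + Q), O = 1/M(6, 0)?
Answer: 673/1892 - 33083*√7553/1079 ≈ -2664.3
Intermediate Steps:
M(m, P) = 7 - P² (M(m, P) = 7 - P*P = 7 - P²)
O = ⅐ (O = 1/(7 - 1*0²) = 1/(7 - 1*0) = 1/(7 + 0) = 1/7 = ⅐ ≈ 0.14286)
p(N, Q) = √(⅐ + Q)
11441/32164 - 33083/p(-208, 154) = 11441/32164 - 33083*7/√(7 + 49*154) = 11441*(1/32164) - 33083*7/√(7 + 7546) = 673/1892 - 33083*√7553/1079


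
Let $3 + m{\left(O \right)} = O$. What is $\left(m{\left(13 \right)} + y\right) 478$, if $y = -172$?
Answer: $-77436$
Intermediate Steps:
$m{\left(O \right)} = -3 + O$
$\left(m{\left(13 \right)} + y\right) 478 = \left(\left(-3 + 13\right) - 172\right) 478 = \left(10 - 172\right) 478 = \left(-162\right) 478 = -77436$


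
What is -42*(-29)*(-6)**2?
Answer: 43848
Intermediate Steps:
-42*(-29)*(-6)**2 = 1218*36 = 43848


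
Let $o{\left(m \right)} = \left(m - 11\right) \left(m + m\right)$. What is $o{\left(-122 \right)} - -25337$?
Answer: $57789$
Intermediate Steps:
$o{\left(m \right)} = 2 m \left(-11 + m\right)$ ($o{\left(m \right)} = \left(-11 + m\right) 2 m = 2 m \left(-11 + m\right)$)
$o{\left(-122 \right)} - -25337 = 2 \left(-122\right) \left(-11 - 122\right) - -25337 = 2 \left(-122\right) \left(-133\right) + 25337 = 32452 + 25337 = 57789$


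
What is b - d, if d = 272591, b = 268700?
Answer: -3891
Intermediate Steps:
b - d = 268700 - 1*272591 = 268700 - 272591 = -3891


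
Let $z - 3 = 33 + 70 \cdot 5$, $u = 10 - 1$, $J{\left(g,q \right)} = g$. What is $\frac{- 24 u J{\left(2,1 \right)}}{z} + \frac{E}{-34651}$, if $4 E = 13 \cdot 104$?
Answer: $- \frac{7549850}{6687643} \approx -1.1289$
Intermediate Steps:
$u = 9$ ($u = 10 - 1 = 9$)
$z = 386$ ($z = 3 + \left(33 + 70 \cdot 5\right) = 3 + \left(33 + 350\right) = 3 + 383 = 386$)
$E = 338$ ($E = \frac{13 \cdot 104}{4} = \frac{1}{4} \cdot 1352 = 338$)
$\frac{- 24 u J{\left(2,1 \right)}}{z} + \frac{E}{-34651} = \frac{\left(-24\right) 9 \cdot 2}{386} + \frac{338}{-34651} = \left(-216\right) 2 \cdot \frac{1}{386} + 338 \left(- \frac{1}{34651}\right) = \left(-432\right) \frac{1}{386} - \frac{338}{34651} = - \frac{216}{193} - \frac{338}{34651} = - \frac{7549850}{6687643}$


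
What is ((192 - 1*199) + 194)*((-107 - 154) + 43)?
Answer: -40766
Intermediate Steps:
((192 - 1*199) + 194)*((-107 - 154) + 43) = ((192 - 199) + 194)*(-261 + 43) = (-7 + 194)*(-218) = 187*(-218) = -40766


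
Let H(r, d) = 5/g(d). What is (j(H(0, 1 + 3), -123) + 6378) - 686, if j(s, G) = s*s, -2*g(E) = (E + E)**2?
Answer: 5828633/1024 ≈ 5692.0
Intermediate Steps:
g(E) = -2*E**2 (g(E) = -(E + E)**2/2 = -4*E**2/2 = -2*E**2)
H(r, d) = -5/(2*d**2) (H(r, d) = 5/((-2*d**2)) = 5*(-1/(2*d**2)) = -5/(2*d**2))
j(s, G) = s**2
(j(H(0, 1 + 3), -123) + 6378) - 686 = ((-5/(2*(1 + 3)**2))**2 + 6378) - 686 = ((-5/2/4**2)**2 + 6378) - 686 = ((-5/2*1/16)**2 + 6378) - 686 = ((-5/32)**2 + 6378) - 686 = (25/1024 + 6378) - 686 = 6531097/1024 - 686 = 5828633/1024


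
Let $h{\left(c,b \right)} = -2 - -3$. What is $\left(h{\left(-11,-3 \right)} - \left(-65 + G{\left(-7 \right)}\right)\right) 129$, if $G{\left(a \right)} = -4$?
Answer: $9030$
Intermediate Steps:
$h{\left(c,b \right)} = 1$ ($h{\left(c,b \right)} = -2 + 3 = 1$)
$\left(h{\left(-11,-3 \right)} - \left(-65 + G{\left(-7 \right)}\right)\right) 129 = \left(1 + \left(65 - -4\right)\right) 129 = \left(1 + \left(65 + 4\right)\right) 129 = \left(1 + 69\right) 129 = 70 \cdot 129 = 9030$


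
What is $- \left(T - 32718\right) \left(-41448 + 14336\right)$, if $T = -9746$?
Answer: $-1151283968$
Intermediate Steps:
$- \left(T - 32718\right) \left(-41448 + 14336\right) = - \left(-9746 - 32718\right) \left(-41448 + 14336\right) = - \left(-42464\right) \left(-27112\right) = \left(-1\right) 1151283968 = -1151283968$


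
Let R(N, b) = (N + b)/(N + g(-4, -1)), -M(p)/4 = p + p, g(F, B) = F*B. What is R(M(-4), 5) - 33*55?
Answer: -65303/36 ≈ -1814.0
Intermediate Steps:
g(F, B) = B*F
M(p) = -8*p (M(p) = -4*(p + p) = -8*p)
R(N, b) = (N + b)/(4 + N) (R(N, b) = (N + b)/(N - 1*(-4)) = (N + b)/(N + 4) = (N + b)/(4 + N))
R(M(-4), 5) - 33*55 = (-8*(-4) + 5)/(4 - 8*(-4)) - 33*55 = (32 + 5)/(4 + 32) - 1815 = 37/36 - 1815 = -65303/36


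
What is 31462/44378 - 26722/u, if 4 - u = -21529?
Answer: -254198835/477795737 ≈ -0.53202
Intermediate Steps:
u = 21533 (u = 4 - 1*(-21529) = 4 + 21529 = 21533)
31462/44378 - 26722/u = 31462/44378 - 26722/21533 = 31462*(1/44378) - 26722*1/21533 = 15731/22189 - 26722/21533 = -254198835/477795737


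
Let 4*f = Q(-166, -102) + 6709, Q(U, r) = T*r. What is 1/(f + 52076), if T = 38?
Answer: 4/211137 ≈ 1.8945e-5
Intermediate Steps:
Q(U, r) = 38*r
f = 2833/4 (f = (38*(-102) + 6709)/4 = (-3876 + 6709)/4 = (1/4)*2833 = 2833/4 ≈ 708.25)
1/(f + 52076) = 1/(2833/4 + 52076) = 1/(211137/4) = 4/211137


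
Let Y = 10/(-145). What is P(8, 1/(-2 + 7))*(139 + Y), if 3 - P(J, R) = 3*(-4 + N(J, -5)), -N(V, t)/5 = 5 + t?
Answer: 60435/29 ≈ 2084.0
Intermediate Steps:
N(V, t) = -25 - 5*t (N(V, t) = -5*(5 + t) = -25 - 5*t)
P(J, R) = 15 (P(J, R) = 3 - 3*(-4 + (-25 - 5*(-5))) = 3 - 3*(-4 + (-25 + 25)) = 3 - 3*(-4 + 0) = 3 - 3*(-4) = 3 - 1*(-12) = 3 + 12 = 15)
Y = -2/29 (Y = 10*(-1/145) = -2/29 ≈ -0.068966)
P(8, 1/(-2 + 7))*(139 + Y) = 15*(139 - 2/29) = 15*(4029/29) = 60435/29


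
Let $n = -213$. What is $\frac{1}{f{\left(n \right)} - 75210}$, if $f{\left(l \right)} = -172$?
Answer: $- \frac{1}{75382} \approx -1.3266 \cdot 10^{-5}$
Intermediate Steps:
$\frac{1}{f{\left(n \right)} - 75210} = \frac{1}{-172 - 75210} = \frac{1}{-75382} = - \frac{1}{75382}$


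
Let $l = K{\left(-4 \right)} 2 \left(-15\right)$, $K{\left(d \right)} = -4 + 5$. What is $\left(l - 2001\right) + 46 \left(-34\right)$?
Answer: $-3595$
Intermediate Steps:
$K{\left(d \right)} = 1$
$l = -30$ ($l = 1 \cdot 2 \left(-15\right) = 2 \left(-15\right) = -30$)
$\left(l - 2001\right) + 46 \left(-34\right) = \left(-30 - 2001\right) + 46 \left(-34\right) = -2031 - 1564 = -3595$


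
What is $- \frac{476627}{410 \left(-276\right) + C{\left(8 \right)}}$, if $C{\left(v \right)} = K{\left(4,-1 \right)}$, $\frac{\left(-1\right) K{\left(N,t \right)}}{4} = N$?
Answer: $\frac{10141}{2408} \approx 4.2114$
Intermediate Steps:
$K{\left(N,t \right)} = - 4 N$
$C{\left(v \right)} = -16$ ($C{\left(v \right)} = \left(-4\right) 4 = -16$)
$- \frac{476627}{410 \left(-276\right) + C{\left(8 \right)}} = - \frac{476627}{410 \left(-276\right) - 16} = - \frac{476627}{-113160 - 16} = - \frac{476627}{-113176} = \left(-476627\right) \left(- \frac{1}{113176}\right) = \frac{10141}{2408}$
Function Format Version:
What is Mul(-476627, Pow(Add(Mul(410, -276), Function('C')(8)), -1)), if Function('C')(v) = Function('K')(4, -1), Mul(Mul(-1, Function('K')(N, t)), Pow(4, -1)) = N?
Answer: Rational(10141, 2408) ≈ 4.2114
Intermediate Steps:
Function('K')(N, t) = Mul(-4, N)
Function('C')(v) = -16 (Function('C')(v) = Mul(-4, 4) = -16)
Mul(-476627, Pow(Add(Mul(410, -276), Function('C')(8)), -1)) = Mul(-476627, Pow(Add(Mul(410, -276), -16), -1)) = Mul(-476627, Pow(Add(-113160, -16), -1)) = Mul(-476627, Pow(-113176, -1)) = Mul(-476627, Rational(-1, 113176)) = Rational(10141, 2408)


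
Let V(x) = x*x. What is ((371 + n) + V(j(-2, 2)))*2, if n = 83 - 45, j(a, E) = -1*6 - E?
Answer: 946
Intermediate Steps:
j(a, E) = -6 - E
n = 38
V(x) = x**2
((371 + n) + V(j(-2, 2)))*2 = ((371 + 38) + (-6 - 1*2)**2)*2 = (409 + (-6 - 2)**2)*2 = (409 + (-8)**2)*2 = (409 + 64)*2 = 473*2 = 946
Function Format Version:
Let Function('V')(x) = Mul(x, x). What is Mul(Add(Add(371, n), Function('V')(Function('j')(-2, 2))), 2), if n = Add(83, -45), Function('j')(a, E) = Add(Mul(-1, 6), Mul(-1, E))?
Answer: 946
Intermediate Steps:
Function('j')(a, E) = Add(-6, Mul(-1, E))
n = 38
Function('V')(x) = Pow(x, 2)
Mul(Add(Add(371, n), Function('V')(Function('j')(-2, 2))), 2) = Mul(Add(Add(371, 38), Pow(Add(-6, Mul(-1, 2)), 2)), 2) = Mul(Add(409, Pow(Add(-6, -2), 2)), 2) = Mul(Add(409, Pow(-8, 2)), 2) = Mul(Add(409, 64), 2) = Mul(473, 2) = 946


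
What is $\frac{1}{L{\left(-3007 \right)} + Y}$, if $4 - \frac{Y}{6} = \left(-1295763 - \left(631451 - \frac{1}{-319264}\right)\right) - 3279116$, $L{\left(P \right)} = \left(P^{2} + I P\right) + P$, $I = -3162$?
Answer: $\frac{159632}{7947307853763} \approx 2.0086 \cdot 10^{-8}$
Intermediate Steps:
$L{\left(P \right)} = P^{2} - 3161 P$ ($L{\left(P \right)} = \left(P^{2} - 3162 P\right) + P = P^{2} - 3161 P$)
$Y = \frac{4986585054531}{159632}$ ($Y = 24 - 6 \left(\left(-1295763 - \left(631451 - \frac{1}{-319264}\right)\right) - 3279116\right) = 24 - 6 \left(\left(-1295763 - \frac{201599572065}{319264}\right) - 3279116\right) = 24 - 6 \left(- \frac{615290050497}{319264} - 3279116\right) = 24 - - \frac{4986581223363}{159632} = 24 + \frac{4986581223363}{159632} = \frac{4986585054531}{159632} \approx 3.1238 \cdot 10^{7}$)
$\frac{1}{L{\left(-3007 \right)} + Y} = \frac{1}{- 3007 \left(-3161 - 3007\right) + \frac{4986585054531}{159632}} = \frac{1}{\left(-3007\right) \left(-6168\right) + \frac{4986585054531}{159632}} = \frac{1}{18547176 + \frac{4986585054531}{159632}} = \frac{1}{\frac{7947307853763}{159632}} = \frac{159632}{7947307853763}$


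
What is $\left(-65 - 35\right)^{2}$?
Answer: $10000$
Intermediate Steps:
$\left(-65 - 35\right)^{2} = \left(-100\right)^{2} = 10000$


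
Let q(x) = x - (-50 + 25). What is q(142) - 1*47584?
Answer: -47417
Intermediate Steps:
q(x) = 25 + x (q(x) = x - 1*(-25) = x + 25 = 25 + x)
q(142) - 1*47584 = (25 + 142) - 1*47584 = 167 - 47584 = -47417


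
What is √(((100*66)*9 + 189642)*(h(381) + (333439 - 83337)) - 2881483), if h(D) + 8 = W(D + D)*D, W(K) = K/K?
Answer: √62375913467 ≈ 2.4975e+5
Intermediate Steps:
W(K) = 1
h(D) = -8 + D (h(D) = -8 + 1*D = -8 + D)
√(((100*66)*9 + 189642)*(h(381) + (333439 - 83337)) - 2881483) = √(((100*66)*9 + 189642)*((-8 + 381) + (333439 - 83337)) - 2881483) = √((6600*9 + 189642)*(373 + 250102) - 2881483) = √((59400 + 189642)*250475 - 2881483) = √(249042*250475 - 2881483) = √(62378794950 - 2881483) = √62375913467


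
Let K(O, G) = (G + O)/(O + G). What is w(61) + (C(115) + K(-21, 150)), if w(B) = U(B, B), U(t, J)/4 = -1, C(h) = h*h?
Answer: 13222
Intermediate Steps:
C(h) = h**2
U(t, J) = -4 (U(t, J) = 4*(-1) = -4)
w(B) = -4
K(O, G) = 1 (K(O, G) = (G + O)/(G + O) = 1)
w(61) + (C(115) + K(-21, 150)) = -4 + (115**2 + 1) = -4 + (13225 + 1) = -4 + 13226 = 13222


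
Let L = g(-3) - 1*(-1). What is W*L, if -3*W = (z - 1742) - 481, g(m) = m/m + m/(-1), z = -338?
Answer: 12805/3 ≈ 4268.3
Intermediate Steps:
g(m) = 1 - m (g(m) = 1 + m*(-1) = 1 - m)
W = 2561/3 (W = -((-338 - 1742) - 481)/3 = -(-2080 - 481)/3 = -⅓*(-2561) = 2561/3 ≈ 853.67)
L = 5 (L = (1 - 1*(-3)) - 1*(-1) = (1 + 3) + 1 = 4 + 1 = 5)
W*L = (2561/3)*5 = 12805/3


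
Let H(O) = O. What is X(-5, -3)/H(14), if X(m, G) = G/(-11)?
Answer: 3/154 ≈ 0.019481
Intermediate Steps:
X(m, G) = -G/11 (X(m, G) = G*(-1/11) = -G/11)
X(-5, -3)/H(14) = -1/11*(-3)/14 = (3/11)*(1/14) = 3/154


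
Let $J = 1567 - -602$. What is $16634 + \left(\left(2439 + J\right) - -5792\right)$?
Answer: $27034$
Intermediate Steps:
$J = 2169$ ($J = 1567 + 602 = 2169$)
$16634 + \left(\left(2439 + J\right) - -5792\right) = 16634 + \left(\left(2439 + 2169\right) - -5792\right) = 16634 + \left(4608 + 5792\right) = 16634 + 10400 = 27034$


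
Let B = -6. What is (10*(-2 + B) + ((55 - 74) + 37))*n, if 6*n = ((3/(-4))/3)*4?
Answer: 31/3 ≈ 10.333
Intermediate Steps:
n = -⅙ (n = (((3/(-4))/3)*4)/6 = (((3*(-¼))*(⅓))*4)/6 = (-¾*⅓*4)/6 = (-¼*4)/6 = (⅙)*(-1) = -⅙ ≈ -0.16667)
(10*(-2 + B) + ((55 - 74) + 37))*n = (10*(-2 - 6) + ((55 - 74) + 37))*(-⅙) = (10*(-8) + (-19 + 37))*(-⅙) = (-80 + 18)*(-⅙) = -62*(-⅙) = 31/3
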